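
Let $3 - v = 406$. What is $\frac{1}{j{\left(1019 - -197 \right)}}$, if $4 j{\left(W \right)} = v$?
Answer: $- \frac{4}{403} \approx -0.0099256$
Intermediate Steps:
$v = -403$ ($v = 3 - 406 = -403$)
$j{\left(W \right)} = - \frac{403}{4}$ ($j{\left(W \right)} = \frac{1}{4} \left(-403\right) = - \frac{403}{4}$)
$\frac{1}{j{\left(1019 - -197 \right)}} = \frac{1}{- \frac{403}{4}} = - \frac{4}{403}$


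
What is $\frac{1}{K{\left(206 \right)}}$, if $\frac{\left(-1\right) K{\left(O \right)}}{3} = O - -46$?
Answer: $- \frac{1}{756} \approx -0.0013228$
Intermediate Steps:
$K{\left(O \right)} = -138 - 3 O$ ($K{\left(O \right)} = - 3 \left(O - -46\right) = - 3 \left(O + 46\right) = - 3 \left(46 + O\right) = -138 - 3 O$)
$\frac{1}{K{\left(206 \right)}} = \frac{1}{-138 - 618} = \frac{1}{-756} = - \frac{1}{756}$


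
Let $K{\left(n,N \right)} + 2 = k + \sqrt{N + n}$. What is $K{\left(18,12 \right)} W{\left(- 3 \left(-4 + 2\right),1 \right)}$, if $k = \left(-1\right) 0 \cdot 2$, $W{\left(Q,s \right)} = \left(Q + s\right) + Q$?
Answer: $-26 + 13 \sqrt{30} \approx 45.204$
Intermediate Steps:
$W{\left(Q,s \right)} = s + 2 Q$
$k = 0$ ($k = 0 \cdot 2 = 0$)
$K{\left(n,N \right)} = -2 + \sqrt{N + n}$ ($K{\left(n,N \right)} = -2 + \left(0 + \sqrt{N + n}\right) = -2 + \sqrt{N + n}$)
$K{\left(18,12 \right)} W{\left(- 3 \left(-4 + 2\right),1 \right)} = \left(-2 + \sqrt{12 + 18}\right) \left(1 + 2 \left(- 3 \left(-4 + 2\right)\right)\right) = \left(-2 + \sqrt{30}\right) \left(1 + 2 \left(\left(-3\right) \left(-2\right)\right)\right) = \left(-2 + \sqrt{30}\right) \left(1 + 2 \cdot 6\right) = \left(-2 + \sqrt{30}\right) \left(1 + 12\right) = \left(-2 + \sqrt{30}\right) 13 = -26 + 13 \sqrt{30}$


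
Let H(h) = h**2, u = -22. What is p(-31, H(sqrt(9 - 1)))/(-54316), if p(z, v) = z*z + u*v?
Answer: -785/54316 ≈ -0.014452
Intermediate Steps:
p(z, v) = z**2 - 22*v (p(z, v) = z*z - 22*v = z**2 - 22*v)
p(-31, H(sqrt(9 - 1)))/(-54316) = ((-31)**2 - 22*(sqrt(9 - 1))**2)/(-54316) = (961 - 22*(sqrt(8))**2)*(-1/54316) = (961 - 22*(2*sqrt(2))**2)*(-1/54316) = (961 - 22*8)*(-1/54316) = (961 - 176)*(-1/54316) = 785*(-1/54316) = -785/54316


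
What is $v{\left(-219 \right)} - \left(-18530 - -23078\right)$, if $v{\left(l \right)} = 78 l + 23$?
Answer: $-21607$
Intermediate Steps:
$v{\left(l \right)} = 23 + 78 l$
$v{\left(-219 \right)} - \left(-18530 - -23078\right) = \left(23 + 78 \left(-219\right)\right) - \left(-18530 - -23078\right) = \left(23 - 17082\right) - \left(-18530 + 23078\right) = -17059 - 4548 = -21607$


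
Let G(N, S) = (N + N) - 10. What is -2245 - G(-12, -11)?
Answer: -2211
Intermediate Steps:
G(N, S) = -10 + 2*N (G(N, S) = 2*N - 10 = -10 + 2*N)
-2245 - G(-12, -11) = -2245 - (-10 + 2*(-12)) = -2245 - (-10 - 24) = -2245 - 1*(-34) = -2245 + 34 = -2211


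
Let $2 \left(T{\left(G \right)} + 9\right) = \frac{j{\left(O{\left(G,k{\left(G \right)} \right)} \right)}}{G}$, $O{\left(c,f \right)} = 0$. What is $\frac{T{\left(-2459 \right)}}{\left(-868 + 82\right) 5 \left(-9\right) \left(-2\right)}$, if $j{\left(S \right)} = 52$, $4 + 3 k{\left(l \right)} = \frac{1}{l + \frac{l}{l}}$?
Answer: $\frac{22157}{173949660} \approx 0.00012738$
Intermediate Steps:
$k{\left(l \right)} = - \frac{4}{3} + \frac{1}{3 \left(1 + l\right)}$ ($k{\left(l \right)} = - \frac{4}{3} + \frac{1}{3 \left(l + \frac{l}{l}\right)} = - \frac{4}{3} + \frac{1}{3 \left(l + 1\right)} = - \frac{4}{3} + \frac{1}{3 \left(1 + l\right)}$)
$T{\left(G \right)} = -9 + \frac{26}{G}$ ($T{\left(G \right)} = -9 + \frac{52 \frac{1}{G}}{2} = -9 + \frac{26}{G}$)
$\frac{T{\left(-2459 \right)}}{\left(-868 + 82\right) 5 \left(-9\right) \left(-2\right)} = \frac{-9 + \frac{26}{-2459}}{\left(-868 + 82\right) 5 \left(-9\right) \left(-2\right)} = \frac{-9 + 26 \left(- \frac{1}{2459}\right)}{\left(-786\right) \left(\left(-45\right) \left(-2\right)\right)} = \frac{-9 - \frac{26}{2459}}{\left(-786\right) 90} = - \frac{22157}{2459 \left(-70740\right)} = \left(- \frac{22157}{2459}\right) \left(- \frac{1}{70740}\right) = \frac{22157}{173949660}$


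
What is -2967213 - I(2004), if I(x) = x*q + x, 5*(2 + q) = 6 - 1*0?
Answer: -14838069/5 ≈ -2.9676e+6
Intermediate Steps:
q = -4/5 (q = -2 + (6 - 1*0)/5 = -2 + (6 + 0)/5 = -2 + (1/5)*6 = -2 + 6/5 = -4/5 ≈ -0.80000)
I(x) = x/5 (I(x) = x*(-4/5) + x = -4*x/5 + x = x/5)
-2967213 - I(2004) = -2967213 - 2004/5 = -14838069/5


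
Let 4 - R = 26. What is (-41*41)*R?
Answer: 36982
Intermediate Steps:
R = -22 (R = 4 - 1*26 = 4 - 26 = -22)
(-41*41)*R = -41*41*(-22) = -1681*(-22) = 36982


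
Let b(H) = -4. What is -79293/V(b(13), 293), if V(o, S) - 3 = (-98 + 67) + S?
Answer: -79293/265 ≈ -299.22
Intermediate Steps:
V(o, S) = -28 + S (V(o, S) = 3 + ((-98 + 67) + S) = 3 + (-31 + S) = -28 + S)
-79293/V(b(13), 293) = -79293/(-28 + 293) = -79293/265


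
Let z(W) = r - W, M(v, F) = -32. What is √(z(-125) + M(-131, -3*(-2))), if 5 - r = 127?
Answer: I*√29 ≈ 5.3852*I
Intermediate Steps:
r = -122 (r = 5 - 1*127 = 5 - 127 = -122)
z(W) = -122 - W
√(z(-125) + M(-131, -3*(-2))) = √((-122 - 1*(-125)) - 32) = √((-122 + 125) - 32) = √(3 - 32) = √(-29) = I*√29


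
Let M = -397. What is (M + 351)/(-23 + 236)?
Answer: -46/213 ≈ -0.21596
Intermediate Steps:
(M + 351)/(-23 + 236) = (-397 + 351)/(-23 + 236) = -46/213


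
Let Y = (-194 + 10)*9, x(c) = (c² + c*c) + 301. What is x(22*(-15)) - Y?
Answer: 219757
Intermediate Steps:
x(c) = 301 + 2*c² (x(c) = (c² + c²) + 301 = 2*c² + 301 = 301 + 2*c²)
Y = -1656 (Y = -184*9 = -1656)
x(22*(-15)) - Y = (301 + 2*(22*(-15))²) - 1*(-1656) = (301 + 2*(-330)²) + 1656 = (301 + 2*108900) + 1656 = (301 + 217800) + 1656 = 218101 + 1656 = 219757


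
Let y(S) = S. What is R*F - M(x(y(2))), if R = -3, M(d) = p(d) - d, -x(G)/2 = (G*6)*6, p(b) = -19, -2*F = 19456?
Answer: 29059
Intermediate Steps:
F = -9728 (F = -½*19456 = -9728)
x(G) = -72*G (x(G) = -2*G*6*6 = -2*6*G*6 = -72*G)
M(d) = -19 - d
R*F - M(x(y(2))) = -3*(-9728) - (-19 - (-72)*2) = 29184 - (-19 - 1*(-144)) = 29184 - (-19 + 144) = 29184 - 1*125 = 29184 - 125 = 29059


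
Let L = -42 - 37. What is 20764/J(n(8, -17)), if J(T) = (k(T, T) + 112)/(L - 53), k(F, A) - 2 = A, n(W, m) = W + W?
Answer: -1370424/65 ≈ -21083.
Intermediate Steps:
n(W, m) = 2*W
k(F, A) = 2 + A
L = -79
J(T) = -19/22 - T/132 (J(T) = ((2 + T) + 112)/(-79 - 53) = (114 + T)/(-132) = (114 + T)*(-1/132) = -19/22 - T/132)
20764/J(n(8, -17)) = 20764/(-19/22 - 8/66) = 20764/(-19/22 - 1/132*16) = 20764/(-19/22 - 4/33) = 20764/(-65/66) = 20764*(-66/65) = -1370424/65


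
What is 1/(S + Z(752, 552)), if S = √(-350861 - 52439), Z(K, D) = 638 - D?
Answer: 43/205348 - 5*I*√4033/205348 ≈ 0.0002094 - 0.0015463*I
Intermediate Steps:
S = 10*I*√4033 (S = √(-403300) = 10*I*√4033 ≈ 635.06*I)
1/(S + Z(752, 552)) = 1/(10*I*√4033 + (638 - 1*552)) = 1/(10*I*√4033 + (638 - 552)) = 1/(10*I*√4033 + 86) = 1/(86 + 10*I*√4033)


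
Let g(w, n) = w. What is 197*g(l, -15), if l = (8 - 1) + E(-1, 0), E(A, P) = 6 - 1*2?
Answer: 2167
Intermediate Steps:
E(A, P) = 4 (E(A, P) = 6 - 2 = 4)
l = 11 (l = (8 - 1) + 4 = 7 + 4 = 11)
197*g(l, -15) = 197*11 = 2167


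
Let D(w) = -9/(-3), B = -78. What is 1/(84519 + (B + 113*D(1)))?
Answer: 1/84780 ≈ 1.1795e-5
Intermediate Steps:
D(w) = 3 (D(w) = -9*(-⅓) = 3)
1/(84519 + (B + 113*D(1))) = 1/(84519 + (-78 + 113*3)) = 1/(84519 + (-78 + 339)) = 1/(84519 + 261) = 1/84780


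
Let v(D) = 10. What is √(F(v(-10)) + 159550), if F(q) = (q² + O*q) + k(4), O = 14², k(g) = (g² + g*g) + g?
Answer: √161646 ≈ 402.05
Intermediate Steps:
k(g) = g + 2*g² (k(g) = (g² + g²) + g = 2*g² + g = g + 2*g²)
O = 196
F(q) = 36 + q² + 196*q (F(q) = (q² + 196*q) + 4*(1 + 2*4) = (q² + 196*q) + 4*(1 + 8) = (q² + 196*q) + 4*9 = (q² + 196*q) + 36 = 36 + q² + 196*q)
√(F(v(-10)) + 159550) = √((36 + 10² + 196*10) + 159550) = √((36 + 100 + 1960) + 159550) = √(2096 + 159550) = √161646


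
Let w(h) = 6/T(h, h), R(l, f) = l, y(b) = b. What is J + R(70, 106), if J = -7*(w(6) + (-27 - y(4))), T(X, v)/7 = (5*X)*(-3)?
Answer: 4306/15 ≈ 287.07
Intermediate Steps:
T(X, v) = -105*X (T(X, v) = 7*((5*X)*(-3)) = 7*(-15*X) = -105*X)
w(h) = -2/(35*h) (w(h) = 6/((-105*h)) = 6*(-1/(105*h)) = -2/(35*h))
J = 3256/15 (J = -7*(-2/35/6 + (-27 - 1*4)) = -7*(-2/35*⅙ + (-27 - 4)) = -7*(-1/105 - 31) = -7*(-3256/105) = 3256/15 ≈ 217.07)
J + R(70, 106) = 3256/15 + 70 = 4306/15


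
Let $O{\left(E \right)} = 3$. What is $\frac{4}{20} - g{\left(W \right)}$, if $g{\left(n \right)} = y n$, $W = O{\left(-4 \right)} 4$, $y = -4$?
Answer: $\frac{241}{5} \approx 48.2$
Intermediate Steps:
$W = 12$ ($W = 3 \cdot 4 = 12$)
$g{\left(n \right)} = - 4 n$
$\frac{4}{20} - g{\left(W \right)} = \frac{4}{20} - \left(-4\right) 12 = 4 \cdot \frac{1}{20} - -48 = \frac{1}{5} + 48 = \frac{241}{5}$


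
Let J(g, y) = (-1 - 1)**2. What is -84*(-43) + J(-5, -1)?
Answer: 3616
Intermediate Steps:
J(g, y) = 4 (J(g, y) = (-2)**2 = 4)
-84*(-43) + J(-5, -1) = -84*(-43) + 4 = 3612 + 4 = 3616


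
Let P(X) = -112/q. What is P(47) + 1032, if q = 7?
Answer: 1016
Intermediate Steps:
P(X) = -16 (P(X) = -112/7 = -112*⅐ = -16)
P(47) + 1032 = -16 + 1032 = 1016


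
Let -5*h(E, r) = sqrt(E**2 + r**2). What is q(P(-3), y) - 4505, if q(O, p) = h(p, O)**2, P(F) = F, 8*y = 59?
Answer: -7203943/1600 ≈ -4502.5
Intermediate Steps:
y = 59/8 (y = (1/8)*59 = 59/8 ≈ 7.3750)
h(E, r) = -sqrt(E**2 + r**2)/5
q(O, p) = O**2/25 + p**2/25 (q(O, p) = (-sqrt(p**2 + O**2)/5)**2 = (-sqrt(O**2 + p**2)/5)**2 = O**2/25 + p**2/25)
q(P(-3), y) - 4505 = ((1/25)*(-3)**2 + (59/8)**2/25) - 4505 = ((1/25)*9 + (1/25)*(3481/64)) - 4505 = (9/25 + 3481/1600) - 4505 = 4057/1600 - 4505 = -7203943/1600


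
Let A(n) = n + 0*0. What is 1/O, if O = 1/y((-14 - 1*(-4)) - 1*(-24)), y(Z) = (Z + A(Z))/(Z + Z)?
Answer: 1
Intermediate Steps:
A(n) = n (A(n) = n + 0 = n)
y(Z) = 1 (y(Z) = (Z + Z)/(Z + Z) = (2*Z)/((2*Z)) = (2*Z)*(1/(2*Z)) = 1)
O = 1 (O = 1/1 = 1)
1/O = 1/1 = 1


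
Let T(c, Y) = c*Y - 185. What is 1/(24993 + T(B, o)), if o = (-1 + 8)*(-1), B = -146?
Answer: 1/25830 ≈ 3.8715e-5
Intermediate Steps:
o = -7 (o = 7*(-1) = -7)
T(c, Y) = -185 + Y*c (T(c, Y) = Y*c - 185 = -185 + Y*c)
1/(24993 + T(B, o)) = 1/(24993 + (-185 - 7*(-146))) = 1/(24993 + (-185 + 1022)) = 1/(24993 + 837) = 1/25830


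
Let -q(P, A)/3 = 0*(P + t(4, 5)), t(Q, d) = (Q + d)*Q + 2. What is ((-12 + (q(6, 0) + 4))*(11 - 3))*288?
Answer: -18432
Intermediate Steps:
t(Q, d) = 2 + Q*(Q + d) (t(Q, d) = Q*(Q + d) + 2 = 2 + Q*(Q + d))
q(P, A) = 0 (q(P, A) = -0*(P + (2 + 4² + 4*5)) = -0*(P + (2 + 16 + 20)) = -0*(P + 38) = -0*(38 + P) = -3*0 = 0)
((-12 + (q(6, 0) + 4))*(11 - 3))*288 = ((-12 + (0 + 4))*(11 - 3))*288 = ((-12 + 4)*8)*288 = -8*8*288 = -64*288 = -18432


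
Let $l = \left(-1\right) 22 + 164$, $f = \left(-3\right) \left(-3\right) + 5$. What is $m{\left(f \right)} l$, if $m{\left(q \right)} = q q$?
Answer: $27832$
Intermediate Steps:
$f = 14$ ($f = 9 + 5 = 14$)
$m{\left(q \right)} = q^{2}$
$l = 142$ ($l = -22 + 164 = 142$)
$m{\left(f \right)} l = 14^{2} \cdot 142 = 196 \cdot 142 = 27832$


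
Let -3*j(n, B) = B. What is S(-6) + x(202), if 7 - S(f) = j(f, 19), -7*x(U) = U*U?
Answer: -122132/21 ≈ -5815.8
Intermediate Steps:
x(U) = -U**2/7 (x(U) = -U*U/7 = -U**2/7)
j(n, B) = -B/3
S(f) = 40/3 (S(f) = 7 - (-1)*19/3 = 7 - 1*(-19/3) = 7 + 19/3 = 40/3)
S(-6) + x(202) = 40/3 - 1/7*202**2 = 40/3 - 1/7*40804 = 40/3 - 40804/7 = -122132/21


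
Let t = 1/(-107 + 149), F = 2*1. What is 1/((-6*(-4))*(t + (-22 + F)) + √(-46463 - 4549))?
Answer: -5873/3440581 - 147*I*√1417/6881162 ≈ -0.001707 - 0.00080416*I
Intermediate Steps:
F = 2
t = 1/42 ≈ 0.023810
1/((-6*(-4))*(t + (-22 + F)) + √(-46463 - 4549)) = 1/((-6*(-4))*(1/42 + (-22 + 2)) + √(-46463 - 4549)) = 1/(24*(1/42 - 20) + √(-51012)) = 1/(24*(-839/42) + 6*I*√1417) = 1/(-3356/7 + 6*I*√1417)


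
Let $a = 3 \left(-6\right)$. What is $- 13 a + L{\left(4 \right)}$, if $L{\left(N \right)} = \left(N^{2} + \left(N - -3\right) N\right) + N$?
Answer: $282$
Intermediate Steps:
$a = -18$
$L{\left(N \right)} = N + N^{2} + N \left(3 + N\right)$ ($L{\left(N \right)} = \left(N^{2} + \left(N + 3\right) N\right) + N = \left(N^{2} + \left(3 + N\right) N\right) + N = \left(N^{2} + N \left(3 + N\right)\right) + N = N + N^{2} + N \left(3 + N\right)$)
$- 13 a + L{\left(4 \right)} = \left(-13\right) \left(-18\right) + 2 \cdot 4 \left(2 + 4\right) = 234 + 2 \cdot 4 \cdot 6 = 234 + 48 = 282$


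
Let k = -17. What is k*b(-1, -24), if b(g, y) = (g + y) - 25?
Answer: 850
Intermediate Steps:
b(g, y) = -25 + g + y
k*b(-1, -24) = -17*(-25 - 1 - 24) = -17*(-50) = 850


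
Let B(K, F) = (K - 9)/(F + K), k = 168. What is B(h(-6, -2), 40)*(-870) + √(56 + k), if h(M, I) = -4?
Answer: 1885/6 + 4*√14 ≈ 329.13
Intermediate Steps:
B(K, F) = (-9 + K)/(F + K)
B(h(-6, -2), 40)*(-870) + √(56 + k) = ((-9 - 4)/(40 - 4))*(-870) + √(56 + 168) = (-13/36)*(-870) + √224 = ((1/36)*(-13))*(-870) + 4*√14 = -13/36*(-870) + 4*√14 = 1885/6 + 4*√14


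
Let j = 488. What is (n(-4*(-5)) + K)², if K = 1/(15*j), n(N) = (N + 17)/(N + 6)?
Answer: 18342097489/9055425600 ≈ 2.0255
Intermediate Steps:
n(N) = (17 + N)/(6 + N)
K = 1/7320 (K = 1/(15*488) = (1/15)*(1/488) = 1/7320 ≈ 0.00013661)
(n(-4*(-5)) + K)² = ((17 - 4*(-5))/(6 - 4*(-5)) + 1/7320)² = ((17 + 20)/(6 + 20) + 1/7320)² = (37/26 + 1/7320)² = (135433/95160)² = 18342097489/9055425600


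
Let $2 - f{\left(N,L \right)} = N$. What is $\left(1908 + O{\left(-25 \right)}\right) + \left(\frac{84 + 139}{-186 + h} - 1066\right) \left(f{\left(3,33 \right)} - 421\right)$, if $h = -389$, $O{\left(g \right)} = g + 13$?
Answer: $\frac{259849206}{575} \approx 4.5191 \cdot 10^{5}$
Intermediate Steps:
$O{\left(g \right)} = 13 + g$
$f{\left(N,L \right)} = 2 - N$
$\left(1908 + O{\left(-25 \right)}\right) + \left(\frac{84 + 139}{-186 + h} - 1066\right) \left(f{\left(3,33 \right)} - 421\right) = \left(1908 + \left(13 - 25\right)\right) + \left(\frac{84 + 139}{-186 - 389} - 1066\right) \left(\left(2 - 3\right) - 421\right) = \left(1908 - 12\right) + \left(\frac{223}{-575} - 1066\right) \left(\left(2 - 3\right) - 421\right) = 1896 + \left(223 \left(- \frac{1}{575}\right) - 1066\right) \left(-1 - 421\right) = 1896 + \left(- \frac{223}{575} - 1066\right) \left(-422\right) = 1896 - - \frac{258759006}{575} = 1896 + \frac{258759006}{575} = \frac{259849206}{575}$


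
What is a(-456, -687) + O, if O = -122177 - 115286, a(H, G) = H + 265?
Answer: -237654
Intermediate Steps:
a(H, G) = 265 + H
O = -237463
a(-456, -687) + O = (265 - 456) - 237463 = -191 - 237463 = -237654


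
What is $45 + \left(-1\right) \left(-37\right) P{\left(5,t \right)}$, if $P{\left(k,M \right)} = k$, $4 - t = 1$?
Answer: $230$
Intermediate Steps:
$t = 3$ ($t = 4 - 1 = 3$)
$45 + \left(-1\right) \left(-37\right) P{\left(5,t \right)} = 45 + \left(-1\right) \left(-37\right) 5 = 45 + 37 \cdot 5 = 45 + 185 = 230$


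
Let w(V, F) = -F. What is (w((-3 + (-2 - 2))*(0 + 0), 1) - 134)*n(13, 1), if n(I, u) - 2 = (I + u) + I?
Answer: -3915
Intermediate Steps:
n(I, u) = 2 + u + 2*I (n(I, u) = 2 + ((I + u) + I) = 2 + (u + 2*I) = 2 + u + 2*I)
(w((-3 + (-2 - 2))*(0 + 0), 1) - 134)*n(13, 1) = (-1*1 - 134)*(2 + 1 + 2*13) = (-1 - 134)*(2 + 1 + 26) = -135*29 = -3915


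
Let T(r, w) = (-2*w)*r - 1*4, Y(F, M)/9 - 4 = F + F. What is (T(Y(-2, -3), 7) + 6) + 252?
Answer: 254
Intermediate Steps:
Y(F, M) = 36 + 18*F (Y(F, M) = 36 + 9*(F + F) = 36 + 9*(2*F) = 36 + 18*F)
T(r, w) = -4 - 2*r*w (T(r, w) = -2*r*w - 4 = -4 - 2*r*w)
(T(Y(-2, -3), 7) + 6) + 252 = ((-4 - 2*(36 + 18*(-2))*7) + 6) + 252 = ((-4 - 2*(36 - 36)*7) + 6) + 252 = ((-4 - 2*0*7) + 6) + 252 = ((-4 + 0) + 6) + 252 = (-4 + 6) + 252 = 2 + 252 = 254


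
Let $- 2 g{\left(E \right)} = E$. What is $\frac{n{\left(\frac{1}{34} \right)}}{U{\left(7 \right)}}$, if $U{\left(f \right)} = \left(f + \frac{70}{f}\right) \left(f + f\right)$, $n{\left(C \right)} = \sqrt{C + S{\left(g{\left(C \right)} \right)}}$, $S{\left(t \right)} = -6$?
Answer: $\frac{i \sqrt{6902}}{8092} \approx 0.010267 i$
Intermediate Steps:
$g{\left(E \right)} = - \frac{E}{2}$
$n{\left(C \right)} = \sqrt{-6 + C}$ ($n{\left(C \right)} = \sqrt{C - 6} = \sqrt{-6 + C}$)
$U{\left(f \right)} = 2 f \left(f + \frac{70}{f}\right)$ ($U{\left(f \right)} = \left(f + \frac{70}{f}\right) 2 f = 2 f \left(f + \frac{70}{f}\right)$)
$\frac{n{\left(\frac{1}{34} \right)}}{U{\left(7 \right)}} = \frac{\sqrt{-6 + \frac{1}{34}}}{140 + 2 \cdot 7^{2}} = \frac{\sqrt{-6 + \frac{1}{34}}}{140 + 2 \cdot 49} = \frac{\sqrt{- \frac{203}{34}}}{140 + 98} = \frac{\frac{1}{34} i \sqrt{6902}}{238} = \frac{i \sqrt{6902}}{34} \cdot \frac{1}{238} = \frac{i \sqrt{6902}}{8092}$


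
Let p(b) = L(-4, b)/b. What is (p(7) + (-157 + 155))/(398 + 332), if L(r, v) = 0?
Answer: -1/365 ≈ -0.0027397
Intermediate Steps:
p(b) = 0 (p(b) = 0/b = 0)
(p(7) + (-157 + 155))/(398 + 332) = (0 + (-157 + 155))/(398 + 332) = (0 - 2)/730 = -2*1/730 = -1/365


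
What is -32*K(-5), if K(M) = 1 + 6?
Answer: -224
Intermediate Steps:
K(M) = 7
-32*K(-5) = -32*7 = -224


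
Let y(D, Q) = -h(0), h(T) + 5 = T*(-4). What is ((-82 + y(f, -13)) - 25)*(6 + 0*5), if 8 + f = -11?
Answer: -612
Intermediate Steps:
h(T) = -5 - 4*T (h(T) = -5 + T*(-4) = -5 - 4*T)
f = -19 (f = -8 - 11 = -19)
y(D, Q) = 5 (y(D, Q) = -(-5 - 4*0) = -(-5 + 0) = -1*(-5) = 5)
((-82 + y(f, -13)) - 25)*(6 + 0*5) = ((-82 + 5) - 25)*(6 + 0*5) = (-77 - 25)*(6 + 0) = -102*6 = -612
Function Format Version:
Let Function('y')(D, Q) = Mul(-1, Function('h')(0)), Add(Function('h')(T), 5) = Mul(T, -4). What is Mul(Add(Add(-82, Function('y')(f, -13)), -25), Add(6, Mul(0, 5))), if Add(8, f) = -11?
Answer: -612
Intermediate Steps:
Function('h')(T) = Add(-5, Mul(-4, T)) (Function('h')(T) = Add(-5, Mul(T, -4)) = Add(-5, Mul(-4, T)))
f = -19 (f = Add(-8, -11) = -19)
Function('y')(D, Q) = 5 (Function('y')(D, Q) = Mul(-1, Add(-5, Mul(-4, 0))) = Mul(-1, Add(-5, 0)) = Mul(-1, -5) = 5)
Mul(Add(Add(-82, Function('y')(f, -13)), -25), Add(6, Mul(0, 5))) = Mul(Add(Add(-82, 5), -25), Add(6, Mul(0, 5))) = Mul(Add(-77, -25), Add(6, 0)) = Mul(-102, 6) = -612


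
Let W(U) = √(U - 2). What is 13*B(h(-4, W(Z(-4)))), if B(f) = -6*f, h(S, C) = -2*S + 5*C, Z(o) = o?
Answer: -624 - 390*I*√6 ≈ -624.0 - 955.3*I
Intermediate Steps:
W(U) = √(-2 + U)
13*B(h(-4, W(Z(-4)))) = 13*(-6*(-2*(-4) + 5*√(-2 - 4))) = 13*(-6*(8 + 5*√(-6))) = 13*(-6*(8 + 5*(I*√6))) = 13*(-6*(8 + 5*I*√6)) = 13*(-48 - 30*I*√6) = -624 - 390*I*√6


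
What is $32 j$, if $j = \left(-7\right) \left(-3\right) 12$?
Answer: $8064$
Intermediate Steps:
$j = 252$ ($j = 21 \cdot 12 = 252$)
$32 j = 32 \cdot 252 = 8064$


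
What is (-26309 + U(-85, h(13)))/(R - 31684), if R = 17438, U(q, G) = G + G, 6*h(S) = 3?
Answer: 13154/7123 ≈ 1.8467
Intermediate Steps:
h(S) = ½ (h(S) = (⅙)*3 = ½)
U(q, G) = 2*G
(-26309 + U(-85, h(13)))/(R - 31684) = (-26309 + 2*(½))/(17438 - 31684) = (-26309 + 1)/(-14246) = -26308*(-1/14246) = 13154/7123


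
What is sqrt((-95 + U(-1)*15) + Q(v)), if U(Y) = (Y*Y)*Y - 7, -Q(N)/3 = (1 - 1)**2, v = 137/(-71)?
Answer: I*sqrt(215) ≈ 14.663*I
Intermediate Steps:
v = -137/71 (v = 137*(-1/71) = -137/71 ≈ -1.9296)
Q(N) = 0 (Q(N) = -3*(1 - 1)**2 = -3*0**2 = -3*0 = 0)
U(Y) = -7 + Y**3 (U(Y) = Y**2*Y - 7 = Y**3 - 7 = -7 + Y**3)
sqrt((-95 + U(-1)*15) + Q(v)) = sqrt((-95 + (-7 + (-1)**3)*15) + 0) = sqrt((-95 + (-7 - 1)*15) + 0) = sqrt((-95 - 8*15) + 0) = sqrt((-95 - 120) + 0) = sqrt(-215 + 0) = sqrt(-215) = I*sqrt(215)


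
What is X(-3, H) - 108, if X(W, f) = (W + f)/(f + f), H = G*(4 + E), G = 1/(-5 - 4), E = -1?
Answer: -103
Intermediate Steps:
G = -⅑ (G = 1/(-9) = -⅑ ≈ -0.11111)
H = -⅓ (H = -(4 - 1)/9 = -⅑*3 = -⅓ ≈ -0.33333)
X(W, f) = (W + f)/(2*f) (X(W, f) = (W + f)/((2*f)) = (W + f)*(1/(2*f)) = (W + f)/(2*f))
X(-3, H) - 108 = (-3 - ⅓)/(2*(-⅓)) - 108 = (½)*(-3)*(-10/3) - 108 = 5 - 108 = -103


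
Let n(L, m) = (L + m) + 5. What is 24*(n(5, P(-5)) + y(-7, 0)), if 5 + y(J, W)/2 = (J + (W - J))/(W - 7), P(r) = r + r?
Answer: -240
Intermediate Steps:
P(r) = 2*r
y(J, W) = -10 + 2*W/(-7 + W) (y(J, W) = -10 + 2*((J + (W - J))/(W - 7)) = -10 + 2*(W/(-7 + W)) = -10 + 2*W/(-7 + W))
n(L, m) = 5 + L + m
24*(n(5, P(-5)) + y(-7, 0)) = 24*((5 + 5 + 2*(-5)) + 2*(35 - 4*0)/(-7 + 0)) = 24*((5 + 5 - 10) + 2*(35 + 0)/(-7)) = 24*(0 + 2*(-⅐)*35) = 24*(0 - 10) = 24*(-10) = -240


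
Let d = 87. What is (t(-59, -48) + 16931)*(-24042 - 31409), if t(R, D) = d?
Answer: -943665118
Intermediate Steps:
t(R, D) = 87
(t(-59, -48) + 16931)*(-24042 - 31409) = (87 + 16931)*(-24042 - 31409) = 17018*(-55451) = -943665118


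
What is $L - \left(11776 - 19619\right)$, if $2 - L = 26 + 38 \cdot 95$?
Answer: $4209$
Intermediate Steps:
$L = -3634$ ($L = 2 - \left(26 + 38 \cdot 95\right) = 2 - \left(26 + 3610\right) = 2 - 3636 = -3634$)
$L - \left(11776 - 19619\right) = -3634 - \left(11776 - 19619\right) = -3634 - -7843 = -3634 + 7843 = 4209$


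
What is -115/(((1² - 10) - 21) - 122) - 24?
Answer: -3533/152 ≈ -23.243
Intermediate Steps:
-115/(((1² - 10) - 21) - 122) - 24 = -115/(((1 - 10) - 21) - 122) - 24 = -115/((-9 - 21) - 122) - 24 = -115/(-30 - 122) - 24 = -115/(-152) - 24 = -1/152*(-115) - 24 = 115/152 - 24 = -3533/152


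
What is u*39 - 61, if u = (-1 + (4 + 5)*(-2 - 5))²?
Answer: 159683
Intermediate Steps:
u = 4096 (u = (-1 + 9*(-7))² = (-1 - 63)² = (-64)² = 4096)
u*39 - 61 = 4096*39 - 61 = 159744 - 61 = 159683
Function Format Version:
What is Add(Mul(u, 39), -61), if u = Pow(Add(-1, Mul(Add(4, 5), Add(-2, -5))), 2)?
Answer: 159683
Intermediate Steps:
u = 4096 (u = Pow(Add(-1, Mul(9, -7)), 2) = Pow(Add(-1, -63), 2) = Pow(-64, 2) = 4096)
Add(Mul(u, 39), -61) = Add(Mul(4096, 39), -61) = Add(159744, -61) = 159683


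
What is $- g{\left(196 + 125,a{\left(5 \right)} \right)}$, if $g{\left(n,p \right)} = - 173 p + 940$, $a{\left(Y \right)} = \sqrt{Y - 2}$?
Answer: $-940 + 173 \sqrt{3} \approx -640.36$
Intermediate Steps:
$a{\left(Y \right)} = \sqrt{-2 + Y}$ ($a{\left(Y \right)} = \sqrt{Y - 2} = \sqrt{-2 + Y}$)
$g{\left(n,p \right)} = 940 - 173 p$
$- g{\left(196 + 125,a{\left(5 \right)} \right)} = - (940 - 173 \sqrt{-2 + 5}) = - (940 - 173 \sqrt{3}) = -940 + 173 \sqrt{3}$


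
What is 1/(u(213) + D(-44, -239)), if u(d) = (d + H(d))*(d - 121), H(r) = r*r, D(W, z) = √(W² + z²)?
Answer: 4193544/17585811220879 - √59057/17585811220879 ≈ 2.3845e-7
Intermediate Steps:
H(r) = r²
u(d) = (-121 + d)*(d + d²) (u(d) = (d + d²)*(d - 121) = (d + d²)*(-121 + d) = (-121 + d)*(d + d²))
1/(u(213) + D(-44, -239)) = 1/(213*(-121 + 213² - 120*213) + √((-44)² + (-239)²)) = 1/(213*(-121 + 45369 - 25560) + √(1936 + 57121)) = 1/(213*19688 + √59057) = 1/(4193544 + √59057)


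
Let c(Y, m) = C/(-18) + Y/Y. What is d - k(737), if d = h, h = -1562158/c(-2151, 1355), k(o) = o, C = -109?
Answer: -28212443/127 ≈ -2.2215e+5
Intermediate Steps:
c(Y, m) = 127/18 (c(Y, m) = -109/(-18) + Y/Y = -109*(-1/18) + 1 = 109/18 + 1 = 127/18)
h = -28118844/127 (h = -1562158/127/18 = -1562158*18/127 = -28118844/127 ≈ -2.2141e+5)
d = -28118844/127 ≈ -2.2141e+5
d - k(737) = -28118844/127 - 1*737 = -28118844/127 - 737 = -28212443/127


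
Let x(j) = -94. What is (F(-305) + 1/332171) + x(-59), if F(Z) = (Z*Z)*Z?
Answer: -9424594442948/332171 ≈ -2.8373e+7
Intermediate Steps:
F(Z) = Z³ (F(Z) = Z²*Z = Z³)
(F(-305) + 1/332171) + x(-59) = ((-305)³ + 1/332171) - 94 = (-28372625 + 1/332171) - 94 = -9424563218874/332171 - 94 = -9424594442948/332171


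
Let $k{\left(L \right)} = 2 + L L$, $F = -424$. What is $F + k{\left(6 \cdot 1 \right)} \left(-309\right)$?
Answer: $-12166$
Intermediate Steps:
$k{\left(L \right)} = 2 + L^{2}$
$F + k{\left(6 \cdot 1 \right)} \left(-309\right) = -424 + \left(2 + \left(6 \cdot 1\right)^{2}\right) \left(-309\right) = -424 + \left(2 + 6^{2}\right) \left(-309\right) = -424 + \left(2 + 36\right) \left(-309\right) = -424 + 38 \left(-309\right) = -424 - 11742 = -12166$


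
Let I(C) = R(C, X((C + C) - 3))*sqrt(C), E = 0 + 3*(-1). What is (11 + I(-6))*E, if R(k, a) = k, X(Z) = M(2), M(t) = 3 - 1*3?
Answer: -33 + 18*I*sqrt(6) ≈ -33.0 + 44.091*I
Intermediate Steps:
M(t) = 0 (M(t) = 3 - 3 = 0)
E = -3 (E = 0 - 3 = -3)
X(Z) = 0
I(C) = C**(3/2) (I(C) = C*sqrt(C) = C**(3/2))
(11 + I(-6))*E = (11 + (-6)**(3/2))*(-3) = (11 - 6*I*sqrt(6))*(-3) = -33 + 18*I*sqrt(6)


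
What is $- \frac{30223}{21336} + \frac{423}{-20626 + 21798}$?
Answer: $- \frac{6599057}{6251448} \approx -1.0556$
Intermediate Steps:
$- \frac{30223}{21336} + \frac{423}{-20626 + 21798} = \left(-30223\right) \frac{1}{21336} + \frac{423}{1172} = - \frac{30223}{21336} + 423 \cdot \frac{1}{1172} = - \frac{30223}{21336} + \frac{423}{1172} = - \frac{6599057}{6251448}$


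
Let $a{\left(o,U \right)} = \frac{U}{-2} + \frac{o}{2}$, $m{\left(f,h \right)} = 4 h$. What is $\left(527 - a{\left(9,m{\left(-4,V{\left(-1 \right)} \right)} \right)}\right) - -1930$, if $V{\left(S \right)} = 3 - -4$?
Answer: $\frac{4933}{2} \approx 2466.5$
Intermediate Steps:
$V{\left(S \right)} = 7$ ($V{\left(S \right)} = 3 + 4 = 7$)
$a{\left(o,U \right)} = \frac{o}{2} - \frac{U}{2}$ ($a{\left(o,U \right)} = U \left(- \frac{1}{2}\right) + o \frac{1}{2} = - \frac{U}{2} + \frac{o}{2} = \frac{o}{2} - \frac{U}{2}$)
$\left(527 - a{\left(9,m{\left(-4,V{\left(-1 \right)} \right)} \right)}\right) - -1930 = \left(527 - \left(\frac{1}{2} \cdot 9 - \frac{4 \cdot 7}{2}\right)\right) - -1930 = \left(527 - \left(\frac{9}{2} - 14\right)\right) + 1930 = \left(527 - - \frac{19}{2}\right) + 1930 = \left(527 + \frac{19}{2}\right) + 1930 = \frac{1073}{2} + 1930 = \frac{4933}{2}$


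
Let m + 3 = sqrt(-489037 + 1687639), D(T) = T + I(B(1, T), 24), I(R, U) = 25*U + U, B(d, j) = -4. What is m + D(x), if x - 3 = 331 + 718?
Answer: 1673 + 3*sqrt(133178) ≈ 2767.8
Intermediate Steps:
I(R, U) = 26*U
x = 1052 (x = 3 + (331 + 718) = 3 + 1049 = 1052)
D(T) = 624 + T (D(T) = T + 26*24 = T + 624 = 624 + T)
m = -3 + 3*sqrt(133178) (m = -3 + sqrt(-489037 + 1687639) = -3 + sqrt(1198602) = -3 + 3*sqrt(133178) ≈ 1091.8)
m + D(x) = (-3 + 3*sqrt(133178)) + (624 + 1052) = (-3 + 3*sqrt(133178)) + 1676 = 1673 + 3*sqrt(133178)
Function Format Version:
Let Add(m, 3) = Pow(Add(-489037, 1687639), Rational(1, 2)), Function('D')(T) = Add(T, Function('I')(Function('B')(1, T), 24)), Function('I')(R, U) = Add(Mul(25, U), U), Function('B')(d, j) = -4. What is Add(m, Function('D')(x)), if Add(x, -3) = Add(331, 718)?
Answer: Add(1673, Mul(3, Pow(133178, Rational(1, 2)))) ≈ 2767.8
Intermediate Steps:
Function('I')(R, U) = Mul(26, U)
x = 1052 (x = Add(3, Add(331, 718)) = Add(3, 1049) = 1052)
Function('D')(T) = Add(624, T) (Function('D')(T) = Add(T, Mul(26, 24)) = Add(T, 624) = Add(624, T))
m = Add(-3, Mul(3, Pow(133178, Rational(1, 2)))) (m = Add(-3, Pow(Add(-489037, 1687639), Rational(1, 2))) = Add(-3, Pow(1198602, Rational(1, 2))) = Add(-3, Mul(3, Pow(133178, Rational(1, 2)))) ≈ 1091.8)
Add(m, Function('D')(x)) = Add(Add(-3, Mul(3, Pow(133178, Rational(1, 2)))), Add(624, 1052)) = Add(Add(-3, Mul(3, Pow(133178, Rational(1, 2)))), 1676) = Add(1673, Mul(3, Pow(133178, Rational(1, 2))))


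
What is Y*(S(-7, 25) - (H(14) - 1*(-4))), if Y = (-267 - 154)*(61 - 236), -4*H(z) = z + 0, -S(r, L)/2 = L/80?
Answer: -663075/8 ≈ -82884.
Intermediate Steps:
S(r, L) = -L/40 (S(r, L) = -2*L/80 = -L/40)
H(z) = -z/4 (H(z) = -(z + 0)/4 = -z/4)
Y = 73675 (Y = -421*(-175) = 73675)
Y*(S(-7, 25) - (H(14) - 1*(-4))) = 73675*(-1/40*25 - (-¼*14 - 1*(-4))) = 73675*(-5/8 - (-7/2 + 4)) = 73675*(-5/8 - 1*½) = 73675*(-5/8 - ½) = 73675*(-9/8) = -663075/8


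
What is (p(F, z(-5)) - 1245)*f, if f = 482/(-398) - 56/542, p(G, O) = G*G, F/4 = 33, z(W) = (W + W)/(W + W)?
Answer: -1146816057/53929 ≈ -21265.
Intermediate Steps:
z(W) = 1 (z(W) = (2*W)/((2*W)) = (2*W)*(1/(2*W)) = 1)
F = 132 (F = 4*33 = 132)
p(G, O) = G**2
f = -70883/53929 (f = 482*(-1/398) - 56*1/542 = -241/199 - 28/271 = -70883/53929 ≈ -1.3144)
(p(F, z(-5)) - 1245)*f = (132**2 - 1245)*(-70883/53929) = (17424 - 1245)*(-70883/53929) = 16179*(-70883/53929) = -1146816057/53929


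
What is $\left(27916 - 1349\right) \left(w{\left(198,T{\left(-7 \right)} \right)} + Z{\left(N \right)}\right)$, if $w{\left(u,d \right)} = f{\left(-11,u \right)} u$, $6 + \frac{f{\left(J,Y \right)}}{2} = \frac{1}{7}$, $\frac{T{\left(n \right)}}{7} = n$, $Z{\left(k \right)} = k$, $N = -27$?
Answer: $- \frac{436362975}{7} \approx -6.2338 \cdot 10^{7}$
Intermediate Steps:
$T{\left(n \right)} = 7 n$
$f{\left(J,Y \right)} = - \frac{82}{7}$ ($f{\left(J,Y \right)} = -12 + \frac{2}{7} = - \frac{82}{7}$)
$w{\left(u,d \right)} = - \frac{82 u}{7}$
$\left(27916 - 1349\right) \left(w{\left(198,T{\left(-7 \right)} \right)} + Z{\left(N \right)}\right) = \left(27916 - 1349\right) \left(\left(- \frac{82}{7}\right) 198 - 27\right) = 26567 \left(- \frac{16236}{7} - 27\right) = 26567 \left(- \frac{16425}{7}\right) = - \frac{436362975}{7}$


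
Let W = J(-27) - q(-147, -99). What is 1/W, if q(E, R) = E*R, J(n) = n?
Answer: -1/14580 ≈ -6.8587e-5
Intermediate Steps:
W = -14580 (W = -27 - (-147)*(-99) = -27 - 1*14553 = -27 - 14553 = -14580)
1/W = 1/(-14580) = -1/14580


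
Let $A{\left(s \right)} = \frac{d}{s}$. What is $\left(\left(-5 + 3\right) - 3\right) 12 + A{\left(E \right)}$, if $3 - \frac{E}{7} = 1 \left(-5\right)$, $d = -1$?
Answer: $- \frac{3361}{56} \approx -60.018$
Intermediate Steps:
$E = 56$ ($E = 21 - 7 \cdot 1 \left(-5\right) = 21 - -35 = 21 + 35 = 56$)
$A{\left(s \right)} = - \frac{1}{s}$
$\left(\left(-5 + 3\right) - 3\right) 12 + A{\left(E \right)} = \left(\left(-5 + 3\right) - 3\right) 12 - \frac{1}{56} = \left(-2 - 3\right) 12 - \frac{1}{56} = \left(-5\right) 12 - \frac{1}{56} = -60 - \frac{1}{56} = - \frac{3361}{56}$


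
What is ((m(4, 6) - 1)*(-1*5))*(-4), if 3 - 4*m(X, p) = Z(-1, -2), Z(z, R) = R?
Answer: 5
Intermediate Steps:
m(X, p) = 5/4 (m(X, p) = ¾ - ¼*(-2) = ¾ + ½ = 5/4)
((m(4, 6) - 1)*(-1*5))*(-4) = ((5/4 - 1)*(-1*5))*(-4) = ((¼)*(-5))*(-4) = -5/4*(-4) = 5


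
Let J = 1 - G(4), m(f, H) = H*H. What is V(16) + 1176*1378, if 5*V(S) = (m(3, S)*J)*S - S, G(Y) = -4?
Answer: 8123104/5 ≈ 1.6246e+6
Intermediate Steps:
m(f, H) = H²
J = 5 (J = 1 - 1*(-4) = 1 + 4 = 5)
V(S) = S³ - S/5 (V(S) = ((S²*5)*S - S)/5 = ((5*S²)*S - S)/5 = (5*S³ - S)/5 = (-S + 5*S³)/5 = S³ - S/5)
V(16) + 1176*1378 = (16³ - ⅕*16) + 1176*1378 = (4096 - 16/5) + 1620528 = 20464/5 + 1620528 = 8123104/5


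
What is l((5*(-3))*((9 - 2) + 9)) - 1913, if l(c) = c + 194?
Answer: -1959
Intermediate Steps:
l(c) = 194 + c
l((5*(-3))*((9 - 2) + 9)) - 1913 = (194 + (5*(-3))*((9 - 2) + 9)) - 1913 = (194 - 15*(7 + 9)) - 1913 = (194 - 15*16) - 1913 = (194 - 240) - 1913 = -46 - 1913 = -1959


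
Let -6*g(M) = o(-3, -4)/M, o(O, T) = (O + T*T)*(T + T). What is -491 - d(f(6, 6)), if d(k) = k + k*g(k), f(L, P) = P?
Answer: -1543/3 ≈ -514.33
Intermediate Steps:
o(O, T) = 2*T*(O + T**2) (o(O, T) = (O + T**2)*(2*T) = 2*T*(O + T**2))
g(M) = 52/(3*M) (g(M) = -2*(-4)*(-3 + (-4)**2)/(6*M) = -2*(-4)*(-3 + 16)/(6*M) = -2*(-4)*13/(6*M) = -(-52)/(3*M) = 52/(3*M))
d(k) = 52/3 + k (d(k) = k + k*(52/(3*k)) = k + 52/3 = 52/3 + k)
-491 - d(f(6, 6)) = -491 - (52/3 + 6) = -491 - 1*70/3 = -491 - 70/3 = -1543/3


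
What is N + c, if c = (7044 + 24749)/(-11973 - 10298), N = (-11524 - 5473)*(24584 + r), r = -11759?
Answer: -4854777930068/22271 ≈ -2.1799e+8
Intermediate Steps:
N = -217986525 (N = (-11524 - 5473)*(24584 - 11759) = -16997*12825 = -217986525)
c = -31793/22271 (c = 31793/(-22271) = 31793*(-1/22271) = -31793/22271 ≈ -1.4276)
N + c = -217986525 - 31793/22271 = -4854777930068/22271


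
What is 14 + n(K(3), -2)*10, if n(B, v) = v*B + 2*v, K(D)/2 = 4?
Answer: -186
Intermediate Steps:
K(D) = 8 (K(D) = 2*4 = 8)
n(B, v) = 2*v + B*v (n(B, v) = B*v + 2*v = 2*v + B*v)
14 + n(K(3), -2)*10 = 14 - 2*(2 + 8)*10 = 14 - 2*10*10 = 14 - 20*10 = 14 - 200 = -186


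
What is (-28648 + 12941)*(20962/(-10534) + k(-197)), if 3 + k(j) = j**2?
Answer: -3210207984747/5267 ≈ -6.0950e+8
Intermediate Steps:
k(j) = -3 + j**2
(-28648 + 12941)*(20962/(-10534) + k(-197)) = (-28648 + 12941)*(20962/(-10534) + (-3 + (-197)**2)) = -15707*(20962*(-1/10534) + (-3 + 38809)) = -15707*(-10481/5267 + 38806) = -15707*204380721/5267 = -3210207984747/5267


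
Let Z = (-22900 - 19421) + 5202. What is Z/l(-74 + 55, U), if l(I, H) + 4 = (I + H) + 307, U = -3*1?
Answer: -37119/281 ≈ -132.10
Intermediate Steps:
U = -3
l(I, H) = 303 + H + I (l(I, H) = -4 + ((I + H) + 307) = -4 + ((H + I) + 307) = -4 + (307 + H + I) = 303 + H + I)
Z = -37119 (Z = -42321 + 5202 = -37119)
Z/l(-74 + 55, U) = -37119/(303 - 3 + (-74 + 55)) = -37119/(303 - 3 - 19) = -37119/281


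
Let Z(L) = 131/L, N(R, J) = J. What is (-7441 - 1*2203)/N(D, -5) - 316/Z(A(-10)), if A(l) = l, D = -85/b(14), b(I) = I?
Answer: 1279164/655 ≈ 1952.9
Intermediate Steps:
D = -85/14 ≈ -6.0714
(-7441 - 1*2203)/N(D, -5) - 316/Z(A(-10)) = (-7441 - 1*2203)/(-5) - 316/(131/(-10)) = (-7441 - 2203)*(-⅕) - 316/(131*(-⅒)) = -9644*(-⅕) - 316/(-131/10) = 9644/5 - 316*(-10/131) = 9644/5 + 3160/131 = 1279164/655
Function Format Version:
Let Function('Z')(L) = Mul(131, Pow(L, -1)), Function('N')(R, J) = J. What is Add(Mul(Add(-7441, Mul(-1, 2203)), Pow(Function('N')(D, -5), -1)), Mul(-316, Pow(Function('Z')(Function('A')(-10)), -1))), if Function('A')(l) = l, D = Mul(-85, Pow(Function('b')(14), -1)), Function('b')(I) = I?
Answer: Rational(1279164, 655) ≈ 1952.9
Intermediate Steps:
D = Rational(-85, 14) (D = Mul(-85, Pow(14, -1)) = Mul(-85, Rational(1, 14)) = Rational(-85, 14) ≈ -6.0714)
Add(Mul(Add(-7441, Mul(-1, 2203)), Pow(Function('N')(D, -5), -1)), Mul(-316, Pow(Function('Z')(Function('A')(-10)), -1))) = Add(Mul(Add(-7441, Mul(-1, 2203)), Pow(-5, -1)), Mul(-316, Pow(Mul(131, Pow(-10, -1)), -1))) = Add(Mul(Add(-7441, -2203), Rational(-1, 5)), Mul(-316, Pow(Mul(131, Rational(-1, 10)), -1))) = Add(Mul(-9644, Rational(-1, 5)), Mul(-316, Pow(Rational(-131, 10), -1))) = Add(Rational(9644, 5), Mul(-316, Rational(-10, 131))) = Add(Rational(9644, 5), Rational(3160, 131)) = Rational(1279164, 655)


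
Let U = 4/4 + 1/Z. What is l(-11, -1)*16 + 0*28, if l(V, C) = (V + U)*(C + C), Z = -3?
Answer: 992/3 ≈ 330.67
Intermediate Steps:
U = 2/3 (U = 4/4 + 1/(-3) = 4*(1/4) + 1*(-1/3) = 1 - 1/3 = 2/3 ≈ 0.66667)
l(V, C) = 2*C*(2/3 + V) (l(V, C) = (V + 2/3)*(C + C) = (2/3 + V)*(2*C) = 2*C*(2/3 + V))
l(-11, -1)*16 + 0*28 = ((2/3)*(-1)*(2 + 3*(-11)))*16 + 0*28 = ((2/3)*(-1)*(2 - 33))*16 + 0 = ((2/3)*(-1)*(-31))*16 + 0 = (62/3)*16 + 0 = 992/3 + 0 = 992/3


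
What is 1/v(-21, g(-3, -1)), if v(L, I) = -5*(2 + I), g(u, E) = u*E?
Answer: -1/25 ≈ -0.040000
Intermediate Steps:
g(u, E) = E*u
v(L, I) = -10 - 5*I
1/v(-21, g(-3, -1)) = 1/(-10 - (-5)*(-3)) = 1/(-10 - 5*3) = 1/(-10 - 15) = 1/(-25) = -1/25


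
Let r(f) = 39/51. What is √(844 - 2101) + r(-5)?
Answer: 13/17 + I*√1257 ≈ 0.76471 + 35.454*I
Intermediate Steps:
r(f) = 13/17 (r(f) = 39*(1/51) = 13/17)
√(844 - 2101) + r(-5) = √(844 - 2101) + 13/17 = √(-1257) + 13/17 = I*√1257 + 13/17 = 13/17 + I*√1257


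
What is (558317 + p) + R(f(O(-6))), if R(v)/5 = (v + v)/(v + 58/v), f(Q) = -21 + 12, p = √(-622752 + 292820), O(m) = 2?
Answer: 77606873/139 + 2*I*√82483 ≈ 5.5832e+5 + 574.4*I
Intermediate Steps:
p = 2*I*√82483 (p = √(-329932) = 2*I*√82483 ≈ 574.4*I)
f(Q) = -9
R(v) = 10*v/(v + 58/v) (R(v) = 5*((v + v)/(v + 58/v)) = 5*((2*v)/(v + 58/v)) = 5*(2*v/(v + 58/v)) = 10*v/(v + 58/v))
(558317 + p) + R(f(O(-6))) = (558317 + 2*I*√82483) + 10*(-9)²/(58 + (-9)²) = (558317 + 2*I*√82483) + 10*81/(58 + 81) = (558317 + 2*I*√82483) + 10*81/139 = (558317 + 2*I*√82483) + 10*81*(1/139) = (558317 + 2*I*√82483) + 810/139 = 77606873/139 + 2*I*√82483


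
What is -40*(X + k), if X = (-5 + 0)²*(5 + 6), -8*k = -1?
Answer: -11005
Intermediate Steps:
k = ⅛ (k = -⅛*(-1) = ⅛ ≈ 0.12500)
X = 275 (X = (-5)²*11 = 25*11 = 275)
-40*(X + k) = -40*(275 + ⅛) = -40*2201/8 = -11005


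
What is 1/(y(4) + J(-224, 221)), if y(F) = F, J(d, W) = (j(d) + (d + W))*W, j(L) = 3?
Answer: ¼ ≈ 0.25000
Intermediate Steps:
J(d, W) = W*(3 + W + d) (J(d, W) = (3 + (d + W))*W = (3 + (W + d))*W = (3 + W + d)*W = W*(3 + W + d))
1/(y(4) + J(-224, 221)) = 1/(4 + 221*(3 + 221 - 224)) = 1/(4 + 221*0) = 1/(4 + 0) = 1/4 = ¼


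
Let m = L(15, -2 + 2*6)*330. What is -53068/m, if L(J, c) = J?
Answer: -26534/2475 ≈ -10.721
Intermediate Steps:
m = 4950 (m = 15*330 = 4950)
-53068/m = -53068/4950 = -53068*1/4950 = -26534/2475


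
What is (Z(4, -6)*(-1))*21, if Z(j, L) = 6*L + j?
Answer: 672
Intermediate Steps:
Z(j, L) = j + 6*L
(Z(4, -6)*(-1))*21 = ((4 + 6*(-6))*(-1))*21 = ((4 - 36)*(-1))*21 = -32*(-1)*21 = 32*21 = 672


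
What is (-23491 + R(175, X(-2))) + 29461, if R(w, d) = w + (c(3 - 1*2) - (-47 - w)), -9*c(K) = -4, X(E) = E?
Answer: 57307/9 ≈ 6367.4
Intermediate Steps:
c(K) = 4/9 (c(K) = -⅑*(-4) = 4/9)
R(w, d) = 427/9 + 2*w (R(w, d) = w + (4/9 - (-47 - w)) = w + (4/9 + (47 + w)) = w + (427/9 + w) = 427/9 + 2*w)
(-23491 + R(175, X(-2))) + 29461 = (-23491 + (427/9 + 2*175)) + 29461 = (-23491 + (427/9 + 350)) + 29461 = (-23491 + 3577/9) + 29461 = -207842/9 + 29461 = 57307/9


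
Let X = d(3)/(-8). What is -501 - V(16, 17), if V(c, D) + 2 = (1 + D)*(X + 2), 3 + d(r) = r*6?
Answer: -2005/4 ≈ -501.25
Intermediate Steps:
d(r) = -3 + 6*r (d(r) = -3 + r*6 = -3 + 6*r)
X = -15/8 (X = (-3 + 6*3)/(-8) = (-3 + 18)*(-1/8) = 15*(-1/8) = -15/8 ≈ -1.8750)
V(c, D) = -15/8 + D/8 (V(c, D) = -2 + (1 + D)*(-15/8 + 2) = -2 + (1 + D)*(1/8) = -2 + (1/8 + D/8) = -15/8 + D/8)
-501 - V(16, 17) = -501 - (-15/8 + (1/8)*17) = -501 - (-15/8 + 17/8) = -501 - 1*1/4 = -501 - 1/4 = -2005/4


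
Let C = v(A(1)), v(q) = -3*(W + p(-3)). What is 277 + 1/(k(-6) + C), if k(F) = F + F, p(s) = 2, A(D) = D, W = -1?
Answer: 4154/15 ≈ 276.93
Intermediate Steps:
v(q) = -3 (v(q) = -3*(-1 + 2) = -3*1 = -3)
C = -3
k(F) = 2*F
277 + 1/(k(-6) + C) = 277 + 1/(2*(-6) - 3) = 277 + 1/(-12 - 3) = 277 + 1/(-15) = 277 - 1/15 = 4154/15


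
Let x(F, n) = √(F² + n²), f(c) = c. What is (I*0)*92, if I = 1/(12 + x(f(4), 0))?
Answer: 0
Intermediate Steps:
I = 1/16 (I = 1/(12 + √(4² + 0²)) = 1/(12 + √(16 + 0)) = 1/(12 + √16) = 1/(12 + 4) = 1/16 ≈ 0.062500)
(I*0)*92 = ((1/16)*0)*92 = 0*92 = 0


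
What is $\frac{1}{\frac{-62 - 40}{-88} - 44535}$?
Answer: $- \frac{44}{1959489} \approx -2.2455 \cdot 10^{-5}$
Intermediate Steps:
$\frac{1}{\frac{-62 - 40}{-88} - 44535} = \frac{1}{\left(-102\right) \left(- \frac{1}{88}\right) - 44535} = \frac{1}{\frac{51}{44} - 44535} = \frac{1}{- \frac{1959489}{44}} = - \frac{44}{1959489}$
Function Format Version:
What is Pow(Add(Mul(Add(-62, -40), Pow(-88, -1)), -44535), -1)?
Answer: Rational(-44, 1959489) ≈ -2.2455e-5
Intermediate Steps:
Pow(Add(Mul(Add(-62, -40), Pow(-88, -1)), -44535), -1) = Pow(Add(Mul(-102, Rational(-1, 88)), -44535), -1) = Pow(Add(Rational(51, 44), -44535), -1) = Pow(Rational(-1959489, 44), -1) = Rational(-44, 1959489)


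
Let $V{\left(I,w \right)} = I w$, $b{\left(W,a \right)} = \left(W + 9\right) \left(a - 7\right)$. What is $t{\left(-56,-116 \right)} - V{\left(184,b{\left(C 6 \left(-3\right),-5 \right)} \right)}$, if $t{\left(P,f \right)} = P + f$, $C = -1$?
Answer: $59444$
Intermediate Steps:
$b{\left(W,a \right)} = \left(-7 + a\right) \left(9 + W\right)$ ($b{\left(W,a \right)} = \left(9 + W\right) \left(-7 + a\right) = \left(-7 + a\right) \left(9 + W\right)$)
$t{\left(-56,-116 \right)} - V{\left(184,b{\left(C 6 \left(-3\right),-5 \right)} \right)} = \left(-56 - 116\right) - 184 \left(-63 - 7 \left(-1\right) 6 \left(-3\right) + 9 \left(-5\right) + \left(-1\right) 6 \left(-3\right) \left(-5\right)\right) = -172 - 184 \left(-63 - 7 \left(\left(-6\right) \left(-3\right)\right) - 45 + \left(-6\right) \left(-3\right) \left(-5\right)\right) = -172 - 184 \left(-63 - 126 - 45 + 18 \left(-5\right)\right) = -172 - 184 \left(-63 - 126 - 45 - 90\right) = -172 - 184 \left(-324\right) = -172 - -59616 = -172 + 59616 = 59444$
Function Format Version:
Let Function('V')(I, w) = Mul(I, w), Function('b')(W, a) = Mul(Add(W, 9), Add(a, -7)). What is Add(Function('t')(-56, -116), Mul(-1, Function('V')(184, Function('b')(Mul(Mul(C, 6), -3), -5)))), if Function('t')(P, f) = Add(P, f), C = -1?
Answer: 59444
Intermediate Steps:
Function('b')(W, a) = Mul(Add(-7, a), Add(9, W)) (Function('b')(W, a) = Mul(Add(9, W), Add(-7, a)) = Mul(Add(-7, a), Add(9, W)))
Add(Function('t')(-56, -116), Mul(-1, Function('V')(184, Function('b')(Mul(Mul(C, 6), -3), -5)))) = Add(Add(-56, -116), Mul(-1, Mul(184, Add(-63, Mul(-7, Mul(Mul(-1, 6), -3)), Mul(9, -5), Mul(Mul(Mul(-1, 6), -3), -5))))) = Add(-172, Mul(-1, Mul(184, Add(-63, Mul(-7, Mul(-6, -3)), -45, Mul(Mul(-6, -3), -5))))) = Add(-172, Mul(-1, Mul(184, Add(-63, Mul(-7, 18), -45, Mul(18, -5))))) = Add(-172, Mul(-1, Mul(184, Add(-63, -126, -45, -90)))) = Add(-172, Mul(-1, Mul(184, -324))) = Add(-172, Mul(-1, -59616)) = Add(-172, 59616) = 59444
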